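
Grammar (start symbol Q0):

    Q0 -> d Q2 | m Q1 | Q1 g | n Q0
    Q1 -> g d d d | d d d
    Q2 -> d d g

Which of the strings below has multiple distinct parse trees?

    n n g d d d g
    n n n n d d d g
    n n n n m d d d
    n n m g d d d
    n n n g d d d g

n n g d d d g: 1 tree
n n n n d d d g: 2 trees
n n n n m d d d: 1 tree
n n m g d d d: 1 tree
n n n g d d d g: 1 tree

n n n n d d d g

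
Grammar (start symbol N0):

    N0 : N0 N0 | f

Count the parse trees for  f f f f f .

Parse trees for f f f f f (showing first 6 of 14):
  [N0 [N0 f] [N0 [N0 f] [N0 [N0 f] [N0 [N0 f] [N0 f]]]]]
  [N0 [N0 f] [N0 [N0 f] [N0 [N0 [N0 f] [N0 f]] [N0 f]]]]
  [N0 [N0 f] [N0 [N0 [N0 f] [N0 f]] [N0 [N0 f] [N0 f]]]]
  [N0 [N0 f] [N0 [N0 [N0 f] [N0 [N0 f] [N0 f]]] [N0 f]]]
  [N0 [N0 f] [N0 [N0 [N0 [N0 f] [N0 f]] [N0 f]] [N0 f]]]
  [N0 [N0 [N0 f] [N0 f]] [N0 [N0 f] [N0 [N0 f] [N0 f]]]]

14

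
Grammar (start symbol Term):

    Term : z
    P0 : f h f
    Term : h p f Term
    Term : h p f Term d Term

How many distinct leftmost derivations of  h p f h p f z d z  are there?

2

Parse trees for h p f h p f z d z:
  [Term h p f [Term h p f [Term z] d [Term z]]]
  [Term h p f [Term h p f [Term z]] d [Term z]]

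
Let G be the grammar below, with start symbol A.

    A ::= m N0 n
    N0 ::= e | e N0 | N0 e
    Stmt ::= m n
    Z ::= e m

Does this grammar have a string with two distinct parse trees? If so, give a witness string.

Witness: m e e n

Derivation 1: A ⇒ m N0 n ⇒ m e N0 n ⇒ m e e n
Derivation 2: A ⇒ m N0 n ⇒ m N0 e n ⇒ m e e n

Two distinct leftmost derivations for the same string.

Ambiguous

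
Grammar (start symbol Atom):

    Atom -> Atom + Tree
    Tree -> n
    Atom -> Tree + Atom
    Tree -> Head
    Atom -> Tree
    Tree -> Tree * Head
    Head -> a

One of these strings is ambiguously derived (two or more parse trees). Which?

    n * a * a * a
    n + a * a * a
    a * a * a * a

n * a * a * a: 1 tree
n + a * a * a: 2 trees
a * a * a * a: 1 tree

n + a * a * a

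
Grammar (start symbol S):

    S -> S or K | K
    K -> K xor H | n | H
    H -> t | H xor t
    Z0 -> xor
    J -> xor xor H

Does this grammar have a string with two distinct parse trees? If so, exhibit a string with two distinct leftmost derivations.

Witness: t xor t

Derivation 1: S ⇒ K ⇒ K xor H ⇒ H xor H ⇒ t xor H ⇒ t xor t
Derivation 2: S ⇒ K ⇒ H ⇒ H xor t ⇒ t xor t

Two distinct leftmost derivations for the same string.

Ambiguous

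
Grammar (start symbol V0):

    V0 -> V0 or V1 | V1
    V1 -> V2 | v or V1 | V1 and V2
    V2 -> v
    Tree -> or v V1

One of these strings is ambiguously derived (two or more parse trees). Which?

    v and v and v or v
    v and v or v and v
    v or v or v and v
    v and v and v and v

v or v or v and v

v and v and v or v: 1 tree
v and v or v and v: 1 tree
v or v or v and v: 7 trees
v and v and v and v: 1 tree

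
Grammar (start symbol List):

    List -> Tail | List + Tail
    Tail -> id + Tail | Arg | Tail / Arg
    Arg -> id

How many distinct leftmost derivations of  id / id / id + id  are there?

1

Parse trees for id / id / id + id:
  [List [List [Tail [Tail [Tail [Arg id]] / [Arg id]] / [Arg id]]] + [Tail [Arg id]]]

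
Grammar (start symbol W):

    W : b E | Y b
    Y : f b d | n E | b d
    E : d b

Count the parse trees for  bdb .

Parse trees for bdb:
  [W b [E d b]]
  [W [Y b d] b]

2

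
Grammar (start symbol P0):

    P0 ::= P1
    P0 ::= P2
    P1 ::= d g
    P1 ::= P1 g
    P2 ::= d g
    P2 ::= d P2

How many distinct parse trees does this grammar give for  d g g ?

Parse trees for d g g:
  [P0 [P1 [P1 d g] g]]

1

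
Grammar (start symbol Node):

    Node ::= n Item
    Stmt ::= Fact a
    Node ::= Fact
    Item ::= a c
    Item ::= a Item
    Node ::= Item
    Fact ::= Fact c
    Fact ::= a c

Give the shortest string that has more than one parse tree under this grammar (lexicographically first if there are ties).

length 2: a c has 2 parse trees

Two derivations of a c:
  Node ⇒ Fact ⇒ a c
  Node ⇒ Item ⇒ a c

a c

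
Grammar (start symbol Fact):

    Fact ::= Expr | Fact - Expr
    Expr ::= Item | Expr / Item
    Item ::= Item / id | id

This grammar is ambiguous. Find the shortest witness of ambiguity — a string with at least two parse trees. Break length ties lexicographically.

length 1: no string has ≥2 trees
length 3: id / id has 2 parse trees

Two derivations of id / id:
  Fact ⇒ Expr ⇒ Item ⇒ Item / id ⇒ id / id
  Fact ⇒ Expr ⇒ Expr / Item ⇒ Item / Item ⇒ id / Item ⇒ id / id

id / id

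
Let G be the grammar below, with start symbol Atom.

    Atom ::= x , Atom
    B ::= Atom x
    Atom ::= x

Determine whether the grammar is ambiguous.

Unambiguous

(B is unreachable from Atom, so its rules don't affect L(Atom).) Right-recursive list with a separator: after each atom, whether the separator follows determines the rule. One parse per string.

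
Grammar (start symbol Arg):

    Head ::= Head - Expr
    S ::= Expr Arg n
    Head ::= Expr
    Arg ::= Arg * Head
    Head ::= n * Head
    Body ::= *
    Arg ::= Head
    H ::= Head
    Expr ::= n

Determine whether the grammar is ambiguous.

Witness: n * n

Derivation 1: Arg ⇒ Arg * Head ⇒ Head * Head ⇒ Expr * Head ⇒ n * Head ⇒ n * Expr ⇒ n * n
Derivation 2: Arg ⇒ Head ⇒ n * Head ⇒ n * Expr ⇒ n * n

Two distinct leftmost derivations for the same string.

Ambiguous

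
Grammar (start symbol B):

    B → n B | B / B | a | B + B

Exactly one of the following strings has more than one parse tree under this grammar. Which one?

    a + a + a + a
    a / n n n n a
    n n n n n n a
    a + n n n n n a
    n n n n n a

a + a + a + a

a + a + a + a: 5 trees
a / n n n n a: 1 tree
n n n n n n a: 1 tree
a + n n n n n a: 1 tree
n n n n n a: 1 tree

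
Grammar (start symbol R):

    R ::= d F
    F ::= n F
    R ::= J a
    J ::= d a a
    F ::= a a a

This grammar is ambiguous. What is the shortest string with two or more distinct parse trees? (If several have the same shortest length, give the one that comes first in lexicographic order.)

length 4: d a a a has 2 parse trees

Two derivations of d a a a:
  R ⇒ d F ⇒ d a a a
  R ⇒ J a ⇒ d a a a

d a a a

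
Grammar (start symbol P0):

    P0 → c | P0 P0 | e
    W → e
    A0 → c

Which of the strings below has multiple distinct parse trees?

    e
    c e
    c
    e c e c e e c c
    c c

e: 1 tree
c e: 1 tree
c: 1 tree
e c e c e e c c: 429 trees
c c: 1 tree

e c e c e e c c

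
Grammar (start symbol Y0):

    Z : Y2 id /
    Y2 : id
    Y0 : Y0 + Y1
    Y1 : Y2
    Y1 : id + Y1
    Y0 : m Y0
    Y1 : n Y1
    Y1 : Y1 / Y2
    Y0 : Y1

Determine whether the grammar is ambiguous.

Witness: id + id

Derivation 1: Y0 ⇒ Y0 + Y1 ⇒ Y1 + Y1 ⇒ Y2 + Y1 ⇒ id + Y1 ⇒ id + Y2 ⇒ id + id
Derivation 2: Y0 ⇒ Y1 ⇒ id + Y1 ⇒ id + Y2 ⇒ id + id

Two distinct leftmost derivations for the same string.

Ambiguous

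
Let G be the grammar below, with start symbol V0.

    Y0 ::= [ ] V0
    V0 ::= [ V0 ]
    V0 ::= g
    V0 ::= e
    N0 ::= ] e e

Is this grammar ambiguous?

Unambiguous

Only V0 is reachable from V0; ignoring the rest: Each string is a nest of matched brackets around a single atom. An opening bracket forces the recursive rule; an atom forces the base rule.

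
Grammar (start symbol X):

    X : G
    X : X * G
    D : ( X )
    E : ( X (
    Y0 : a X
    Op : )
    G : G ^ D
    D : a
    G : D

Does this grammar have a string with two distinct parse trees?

Unambiguous

Only X, G, D are reachable from X; ignoring the rest: This is a standard precedence ladder (X over G over D), with each level left-recursive on its own operator ('*' at X, '^' at G). That structure is LR(1), hence unambiguous.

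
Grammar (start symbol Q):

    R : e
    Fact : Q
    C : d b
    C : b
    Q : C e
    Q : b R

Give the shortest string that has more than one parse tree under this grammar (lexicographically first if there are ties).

b e

length 2: b e has 2 parse trees

Two derivations of b e:
  Q ⇒ C e ⇒ b e
  Q ⇒ b R ⇒ b e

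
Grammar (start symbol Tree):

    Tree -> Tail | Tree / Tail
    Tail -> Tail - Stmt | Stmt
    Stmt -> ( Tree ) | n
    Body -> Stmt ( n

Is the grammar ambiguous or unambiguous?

Unambiguous

(Body is unreachable from Tree, so its rules don't affect L(Tree).) Tree → Tree / Tail | Tail  ;  Tail → Tail - Stmt | Stmt  — a left-associative chain with Stmt at the bottom. Each string factors uniquely by precedence.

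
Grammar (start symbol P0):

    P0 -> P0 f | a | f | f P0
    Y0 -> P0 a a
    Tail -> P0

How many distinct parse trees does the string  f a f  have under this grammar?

2

Parse trees for f a f:
  [P0 [P0 f [P0 a]] f]
  [P0 f [P0 [P0 a] f]]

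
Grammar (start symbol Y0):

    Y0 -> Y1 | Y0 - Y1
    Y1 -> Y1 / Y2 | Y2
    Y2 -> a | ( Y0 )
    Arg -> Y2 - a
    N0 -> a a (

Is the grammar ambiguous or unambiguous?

(Arg, N0 are unreachable from Y0, so their rules don't affect L(Y0).) Y0 → Y0 - Y1 | Y1  ;  Y1 → Y1 / Y2 | Y2  — a left-associative chain with Y2 at the bottom. Each string factors uniquely by precedence.

Unambiguous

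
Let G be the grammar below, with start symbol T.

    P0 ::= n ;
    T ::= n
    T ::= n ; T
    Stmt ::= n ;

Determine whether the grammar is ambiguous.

Unambiguous

(P0, Stmt are unreachable from T, so their rules don't affect L(T).) Right-recursive list with a separator: after each atom, whether the separator follows determines the rule. One parse per string.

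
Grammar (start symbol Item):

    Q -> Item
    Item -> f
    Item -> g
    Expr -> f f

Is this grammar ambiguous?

Only Item is reachable from Item; ignoring the rest: Restricted to the reachable nonterminals, every rule has the form A → t or A → t B, and no two rules for the same A share a first terminal. The grammar encodes a DFA — one run per string.

Unambiguous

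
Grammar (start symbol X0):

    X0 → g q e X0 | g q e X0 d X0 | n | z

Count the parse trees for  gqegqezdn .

Parse trees for gqegqezdn:
  [X0 g q e [X0 g q e [X0 z] d [X0 n]]]
  [X0 g q e [X0 g q e [X0 z]] d [X0 n]]

2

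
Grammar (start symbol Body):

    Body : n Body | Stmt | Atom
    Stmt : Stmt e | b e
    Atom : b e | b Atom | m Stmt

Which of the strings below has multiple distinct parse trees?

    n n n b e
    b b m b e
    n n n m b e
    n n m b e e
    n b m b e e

n n n b e: 2 trees
b b m b e: 1 tree
n n n m b e: 1 tree
n n m b e e: 1 tree
n b m b e e: 1 tree

n n n b e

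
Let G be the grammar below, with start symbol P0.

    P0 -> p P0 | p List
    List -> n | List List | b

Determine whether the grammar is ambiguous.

Ambiguous

Witness: p b b b

Derivation 1: P0 ⇒ p List ⇒ p List List ⇒ p List List List ⇒ p b List List ⇒ p b b List ⇒ p b b b
Derivation 2: P0 ⇒ p List ⇒ p List List ⇒ p b List ⇒ p b List List ⇒ p b b List ⇒ p b b b

Two distinct leftmost derivations for the same string.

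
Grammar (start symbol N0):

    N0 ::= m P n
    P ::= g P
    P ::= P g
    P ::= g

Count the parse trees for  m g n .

1

Parse trees for m g n:
  [N0 m [P g] n]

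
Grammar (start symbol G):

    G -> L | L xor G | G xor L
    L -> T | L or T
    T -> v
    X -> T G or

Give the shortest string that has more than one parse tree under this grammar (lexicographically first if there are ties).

length 1: no string has ≥2 trees
length 3: v xor v has 2 parse trees

Two derivations of v xor v:
  G ⇒ L xor G ⇒ T xor G ⇒ v xor G ⇒ v xor L ⇒ v xor T ⇒ v xor v
  G ⇒ G xor L ⇒ L xor L ⇒ T xor L ⇒ v xor L ⇒ v xor T ⇒ v xor v

v xor v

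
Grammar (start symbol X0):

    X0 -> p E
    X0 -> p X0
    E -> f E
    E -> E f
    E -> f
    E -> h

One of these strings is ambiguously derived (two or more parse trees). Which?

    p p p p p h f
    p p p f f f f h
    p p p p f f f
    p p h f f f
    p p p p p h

p p p p f f f

p p p p p h f: 1 tree
p p p f f f f h: 1 tree
p p p p f f f: 4 trees
p p h f f f: 1 tree
p p p p p h: 1 tree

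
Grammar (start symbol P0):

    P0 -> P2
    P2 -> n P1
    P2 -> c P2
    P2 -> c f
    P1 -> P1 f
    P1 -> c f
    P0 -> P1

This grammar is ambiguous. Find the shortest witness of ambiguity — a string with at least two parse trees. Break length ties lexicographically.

c f

length 2: c f has 2 parse trees

Two derivations of c f:
  P0 ⇒ P2 ⇒ c f
  P0 ⇒ P1 ⇒ c f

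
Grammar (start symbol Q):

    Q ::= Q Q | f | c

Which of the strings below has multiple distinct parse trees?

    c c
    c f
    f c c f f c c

c c: 1 tree
c f: 1 tree
f c c f f c c: 132 trees

f c c f f c c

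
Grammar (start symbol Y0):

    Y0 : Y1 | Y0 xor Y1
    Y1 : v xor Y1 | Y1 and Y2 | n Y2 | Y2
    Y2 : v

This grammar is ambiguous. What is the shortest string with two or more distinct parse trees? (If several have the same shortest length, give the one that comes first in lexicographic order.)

length 1: no string has ≥2 trees
length 2: no string has ≥2 trees
length 3: v xor v has 2 parse trees

Two derivations of v xor v:
  Y0 ⇒ Y1 ⇒ v xor Y1 ⇒ v xor Y2 ⇒ v xor v
  Y0 ⇒ Y0 xor Y1 ⇒ Y1 xor Y1 ⇒ Y2 xor Y1 ⇒ v xor Y1 ⇒ v xor Y2 ⇒ v xor v

v xor v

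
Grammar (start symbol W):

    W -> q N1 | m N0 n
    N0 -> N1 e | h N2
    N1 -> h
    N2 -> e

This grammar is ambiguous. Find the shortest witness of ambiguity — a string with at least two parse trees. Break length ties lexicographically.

m h e n

length 2: no string has ≥2 trees
length 4: m h e n has 2 parse trees

Two derivations of m h e n:
  W ⇒ m N0 n ⇒ m N1 e n ⇒ m h e n
  W ⇒ m N0 n ⇒ m h N2 n ⇒ m h e n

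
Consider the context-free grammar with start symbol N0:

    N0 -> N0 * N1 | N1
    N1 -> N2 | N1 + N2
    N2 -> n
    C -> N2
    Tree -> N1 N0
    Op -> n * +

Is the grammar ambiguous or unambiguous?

(C, Tree, Op are unreachable from N0, so their rules don't affect L(N0).) The grammar is stratified — N0 handles '*' (left-recursive), N1 handles '+', N2 atoms. Each operator has a fixed associativity and precedence level, so every string has one parse.

Unambiguous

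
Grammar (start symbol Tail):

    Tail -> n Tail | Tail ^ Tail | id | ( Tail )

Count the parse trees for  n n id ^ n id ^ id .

Parse trees for n n id ^ n id ^ id (showing first 6 of 12):
  [Tail n [Tail n [Tail [Tail id] ^ [Tail n [Tail [Tail id] ^ [Tail id]]]]]]
  [Tail n [Tail n [Tail [Tail id] ^ [Tail [Tail n [Tail id]] ^ [Tail id]]]]]
  [Tail n [Tail n [Tail [Tail [Tail id] ^ [Tail n [Tail id]]] ^ [Tail id]]]]
  [Tail n [Tail [Tail n [Tail id]] ^ [Tail n [Tail [Tail id] ^ [Tail id]]]]]
  [Tail n [Tail [Tail n [Tail id]] ^ [Tail [Tail n [Tail id]] ^ [Tail id]]]]
  [Tail n [Tail [Tail n [Tail [Tail id] ^ [Tail n [Tail id]]]] ^ [Tail id]]]

12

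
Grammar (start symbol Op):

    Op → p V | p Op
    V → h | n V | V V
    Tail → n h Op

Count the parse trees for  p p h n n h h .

4

Parse trees for p p h n n h h:
  [Op p [Op p [V [V h] [V n [V n [V [V h] [V h]]]]]]]
  [Op p [Op p [V [V h] [V n [V [V n [V h]] [V h]]]]]]
  [Op p [Op p [V [V h] [V [V n [V n [V h]]] [V h]]]]]
  [Op p [Op p [V [V [V h] [V n [V n [V h]]]] [V h]]]]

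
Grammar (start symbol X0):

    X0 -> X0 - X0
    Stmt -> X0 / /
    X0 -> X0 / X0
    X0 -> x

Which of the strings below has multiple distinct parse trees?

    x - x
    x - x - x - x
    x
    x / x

x - x: 1 tree
x - x - x - x: 5 trees
x: 1 tree
x / x: 1 tree

x - x - x - x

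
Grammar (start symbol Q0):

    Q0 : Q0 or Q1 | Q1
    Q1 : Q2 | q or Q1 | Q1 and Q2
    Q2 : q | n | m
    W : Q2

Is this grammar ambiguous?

Witness: q or m

Derivation 1: Q0 ⇒ Q0 or Q1 ⇒ Q1 or Q1 ⇒ Q2 or Q1 ⇒ q or Q1 ⇒ q or Q2 ⇒ q or m
Derivation 2: Q0 ⇒ Q1 ⇒ q or Q1 ⇒ q or Q2 ⇒ q or m

Two distinct leftmost derivations for the same string.

Ambiguous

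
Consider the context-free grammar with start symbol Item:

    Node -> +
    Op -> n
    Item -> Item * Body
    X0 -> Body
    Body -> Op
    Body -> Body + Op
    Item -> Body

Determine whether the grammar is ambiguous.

Unambiguous

(X0, Node are unreachable from Item, so their rules don't affect L(Item).) This is a standard precedence ladder (Item over Body over Op), with each level left-recursive on its own operator ('*' at Item, '+' at Body). That structure is LR(1), hence unambiguous.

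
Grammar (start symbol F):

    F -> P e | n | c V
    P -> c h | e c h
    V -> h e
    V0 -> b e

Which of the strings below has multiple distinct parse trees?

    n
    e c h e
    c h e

c h e

n: 1 tree
e c h e: 1 tree
c h e: 2 trees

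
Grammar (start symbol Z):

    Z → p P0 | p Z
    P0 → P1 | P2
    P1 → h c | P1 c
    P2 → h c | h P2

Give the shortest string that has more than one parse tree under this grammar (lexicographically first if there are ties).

p h c

length 3: p h c has 2 parse trees

Two derivations of p h c:
  Z ⇒ p P0 ⇒ p P1 ⇒ p h c
  Z ⇒ p P0 ⇒ p P2 ⇒ p h c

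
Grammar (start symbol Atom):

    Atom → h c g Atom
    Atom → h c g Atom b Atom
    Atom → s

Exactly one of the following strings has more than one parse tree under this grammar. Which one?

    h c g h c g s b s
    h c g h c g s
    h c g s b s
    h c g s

h c g h c g s b s

h c g h c g s b s: 2 trees
h c g h c g s: 1 tree
h c g s b s: 1 tree
h c g s: 1 tree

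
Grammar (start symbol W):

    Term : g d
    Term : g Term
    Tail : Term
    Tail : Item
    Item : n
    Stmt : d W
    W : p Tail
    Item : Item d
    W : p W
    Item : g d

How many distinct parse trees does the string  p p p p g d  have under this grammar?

Parse trees for p p p p g d:
  [W p [W p [W p [W p [Tail [Term g d]]]]]]
  [W p [W p [W p [W p [Tail [Item g d]]]]]]

2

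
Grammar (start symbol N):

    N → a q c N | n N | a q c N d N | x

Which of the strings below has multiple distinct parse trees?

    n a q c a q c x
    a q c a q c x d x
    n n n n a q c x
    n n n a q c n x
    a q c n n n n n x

n a q c a q c x: 1 tree
a q c a q c x d x: 2 trees
n n n n a q c x: 1 tree
n n n a q c n x: 1 tree
a q c n n n n n x: 1 tree

a q c a q c x d x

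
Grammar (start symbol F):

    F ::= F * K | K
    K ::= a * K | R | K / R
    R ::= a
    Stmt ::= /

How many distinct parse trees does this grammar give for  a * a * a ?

4

Parse trees for a * a * a:
  [F [F [K [R a]]] * [K a * [K [R a]]]]
  [F [F [F [K [R a]]] * [K [R a]]] * [K [R a]]]
  [F [F [K a * [K [R a]]]] * [K [R a]]]
  [F [K a * [K a * [K [R a]]]]]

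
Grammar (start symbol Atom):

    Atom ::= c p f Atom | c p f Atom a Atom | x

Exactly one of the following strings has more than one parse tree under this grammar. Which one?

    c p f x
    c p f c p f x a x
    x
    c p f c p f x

c p f c p f x a x

c p f x: 1 tree
c p f c p f x a x: 2 trees
x: 1 tree
c p f c p f x: 1 tree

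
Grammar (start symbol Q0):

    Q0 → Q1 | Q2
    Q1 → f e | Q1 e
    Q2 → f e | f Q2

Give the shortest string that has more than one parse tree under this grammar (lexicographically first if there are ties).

length 2: f e has 2 parse trees

Two derivations of f e:
  Q0 ⇒ Q1 ⇒ f e
  Q0 ⇒ Q2 ⇒ f e

f e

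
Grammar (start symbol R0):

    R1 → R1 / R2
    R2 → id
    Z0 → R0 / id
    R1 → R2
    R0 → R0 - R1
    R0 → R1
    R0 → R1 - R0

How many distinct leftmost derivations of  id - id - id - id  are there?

8

Parse trees for id - id - id - id:
  [R0 [R0 [R0 [R0 [R1 [R2 id]]] - [R1 [R2 id]]] - [R1 [R2 id]]] - [R1 [R2 id]]]
  [R0 [R0 [R0 [R1 [R2 id]] - [R0 [R1 [R2 id]]]] - [R1 [R2 id]]] - [R1 [R2 id]]]
  [R0 [R0 [R1 [R2 id]] - [R0 [R0 [R1 [R2 id]]] - [R1 [R2 id]]]] - [R1 [R2 id]]]
  [R0 [R0 [R1 [R2 id]] - [R0 [R1 [R2 id]] - [R0 [R1 [R2 id]]]]] - [R1 [R2 id]]]
  [R0 [R1 [R2 id]] - [R0 [R0 [R0 [R1 [R2 id]]] - [R1 [R2 id]]] - [R1 [R2 id]]]]
  [R0 [R1 [R2 id]] - [R0 [R0 [R1 [R2 id]] - [R0 [R1 [R2 id]]]] - [R1 [R2 id]]]]
  [R0 [R1 [R2 id]] - [R0 [R1 [R2 id]] - [R0 [R0 [R1 [R2 id]]] - [R1 [R2 id]]]]]
  [R0 [R1 [R2 id]] - [R0 [R1 [R2 id]] - [R0 [R1 [R2 id]] - [R0 [R1 [R2 id]]]]]]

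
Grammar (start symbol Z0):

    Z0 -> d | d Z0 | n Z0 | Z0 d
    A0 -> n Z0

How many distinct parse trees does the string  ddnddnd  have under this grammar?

1

Parse trees for ddnddnd:
  [Z0 d [Z0 d [Z0 n [Z0 d [Z0 d [Z0 n [Z0 d]]]]]]]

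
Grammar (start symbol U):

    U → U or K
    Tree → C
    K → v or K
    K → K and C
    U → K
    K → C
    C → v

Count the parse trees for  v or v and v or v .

Parse trees for v or v and v or v:
  [U [U [U [K [C v]]] or [K [K [C v]] and [C v]]] or [K [C v]]]
  [U [U [K v or [K [K [C v]] and [C v]]]] or [K [C v]]]
  [U [U [K [K v or [K [C v]]] and [C v]]] or [K [C v]]]

3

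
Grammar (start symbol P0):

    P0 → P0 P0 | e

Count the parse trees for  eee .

2

Parse trees for eee:
  [P0 [P0 e] [P0 [P0 e] [P0 e]]]
  [P0 [P0 [P0 e] [P0 e]] [P0 e]]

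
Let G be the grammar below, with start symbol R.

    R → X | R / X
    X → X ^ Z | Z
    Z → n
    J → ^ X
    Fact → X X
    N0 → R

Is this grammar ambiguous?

Unambiguous

(J, Fact, N0 are unreachable from R, so their rules don't affect L(R).) This is a standard precedence ladder (R over X over Z), with each level left-recursive on its own operator ('/' at R, '^' at X). That structure is LR(1), hence unambiguous.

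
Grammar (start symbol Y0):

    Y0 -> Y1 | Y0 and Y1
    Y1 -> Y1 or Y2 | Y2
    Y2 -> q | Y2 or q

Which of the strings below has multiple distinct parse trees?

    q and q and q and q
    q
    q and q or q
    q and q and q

q and q or q

q and q and q and q: 1 tree
q: 1 tree
q and q or q: 2 trees
q and q and q: 1 tree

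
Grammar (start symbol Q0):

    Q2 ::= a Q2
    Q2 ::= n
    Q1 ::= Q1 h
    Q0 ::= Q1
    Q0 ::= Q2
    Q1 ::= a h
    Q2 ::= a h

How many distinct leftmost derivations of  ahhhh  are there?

1

Parse trees for ahhhh:
  [Q0 [Q1 [Q1 [Q1 [Q1 a h] h] h] h]]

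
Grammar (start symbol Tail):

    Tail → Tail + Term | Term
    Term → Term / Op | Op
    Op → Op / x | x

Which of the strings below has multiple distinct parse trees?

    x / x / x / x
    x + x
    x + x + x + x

x / x / x / x

x / x / x / x: 8 trees
x + x: 1 tree
x + x + x + x: 1 tree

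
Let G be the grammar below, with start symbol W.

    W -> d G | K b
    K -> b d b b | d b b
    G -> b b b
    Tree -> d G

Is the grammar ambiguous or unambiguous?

Ambiguous

Witness: d b b b

Derivation 1: W ⇒ d G ⇒ d b b b
Derivation 2: W ⇒ K b ⇒ d b b b

Two distinct leftmost derivations for the same string.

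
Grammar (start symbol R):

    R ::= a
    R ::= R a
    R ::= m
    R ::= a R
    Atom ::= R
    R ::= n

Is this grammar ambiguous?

Witness: a a

Derivation 1: R ⇒ R a ⇒ a a
Derivation 2: R ⇒ a R ⇒ a a

Two distinct leftmost derivations for the same string.

Ambiguous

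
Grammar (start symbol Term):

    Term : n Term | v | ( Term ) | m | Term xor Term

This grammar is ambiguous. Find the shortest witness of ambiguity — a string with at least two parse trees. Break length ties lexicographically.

length 1: no string has ≥2 trees
length 2: no string has ≥2 trees
length 3: no string has ≥2 trees
length 4: n m xor m has 2 parse trees

Two derivations of n m xor m:
  Term ⇒ n Term ⇒ n Term xor Term ⇒ n m xor Term ⇒ n m xor m
  Term ⇒ Term xor Term ⇒ n Term xor Term ⇒ n m xor Term ⇒ n m xor m

n m xor m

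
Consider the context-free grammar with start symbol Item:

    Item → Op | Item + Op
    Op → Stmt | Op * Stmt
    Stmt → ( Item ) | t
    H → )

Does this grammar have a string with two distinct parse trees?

Unambiguous

Only Item, Op, Stmt are reachable from Item; ignoring the rest: The grammar is stratified — Item handles '+' (left-recursive), Op handles '*', Stmt atoms. Each operator has a fixed associativity and precedence level, so every string has one parse.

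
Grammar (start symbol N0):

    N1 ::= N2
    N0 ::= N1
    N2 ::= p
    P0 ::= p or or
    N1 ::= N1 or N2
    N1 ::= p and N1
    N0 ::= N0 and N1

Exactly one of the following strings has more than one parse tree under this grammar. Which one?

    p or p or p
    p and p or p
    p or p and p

p and p or p

p or p or p: 1 tree
p and p or p: 3 trees
p or p and p: 1 tree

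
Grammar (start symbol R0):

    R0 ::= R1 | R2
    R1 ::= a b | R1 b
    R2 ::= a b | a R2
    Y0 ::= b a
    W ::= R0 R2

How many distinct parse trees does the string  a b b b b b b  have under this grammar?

1

Parse trees for a b b b b b b:
  [R0 [R1 [R1 [R1 [R1 [R1 [R1 a b] b] b] b] b] b]]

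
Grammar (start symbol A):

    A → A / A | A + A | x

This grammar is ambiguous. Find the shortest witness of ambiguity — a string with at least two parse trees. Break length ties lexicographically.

length 1: no string has ≥2 trees
length 3: no string has ≥2 trees
length 5: x + x + x has 2 parse trees

Two derivations of x + x + x:
  A ⇒ A + A ⇒ A + A + A ⇒ x + A + A ⇒ x + x + A ⇒ x + x + x
  A ⇒ A + A ⇒ x + A ⇒ x + A + A ⇒ x + x + A ⇒ x + x + x

x + x + x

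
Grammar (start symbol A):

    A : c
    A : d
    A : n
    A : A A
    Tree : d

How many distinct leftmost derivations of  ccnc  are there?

Parse trees for ccnc:
  [A [A c] [A [A c] [A [A n] [A c]]]]
  [A [A c] [A [A [A c] [A n]] [A c]]]
  [A [A [A c] [A c]] [A [A n] [A c]]]
  [A [A [A c] [A [A c] [A n]]] [A c]]
  [A [A [A [A c] [A c]] [A n]] [A c]]

5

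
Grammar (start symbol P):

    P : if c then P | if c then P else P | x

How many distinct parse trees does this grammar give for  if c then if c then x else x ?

Parse trees for if c then if c then x else x:
  [P if c then [P if c then [P x] else [P x]]]
  [P if c then [P if c then [P x]] else [P x]]

2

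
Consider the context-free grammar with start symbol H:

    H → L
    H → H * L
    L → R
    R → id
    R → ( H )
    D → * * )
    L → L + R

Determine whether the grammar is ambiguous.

Unambiguous

(D is unreachable from H, so its rules don't affect L(H).) H → H * L | L  ;  L → L + R | R  — a left-associative chain with R at the bottom. Each string factors uniquely by precedence.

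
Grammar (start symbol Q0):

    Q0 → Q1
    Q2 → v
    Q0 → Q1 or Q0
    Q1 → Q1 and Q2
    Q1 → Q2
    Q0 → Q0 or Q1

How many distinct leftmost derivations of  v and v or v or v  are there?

Parse trees for v and v or v or v:
  [Q0 [Q1 [Q1 [Q2 v]] and [Q2 v]] or [Q0 [Q1 [Q2 v]] or [Q0 [Q1 [Q2 v]]]]]
  [Q0 [Q1 [Q1 [Q2 v]] and [Q2 v]] or [Q0 [Q0 [Q1 [Q2 v]]] or [Q1 [Q2 v]]]]
  [Q0 [Q0 [Q1 [Q1 [Q2 v]] and [Q2 v]] or [Q0 [Q1 [Q2 v]]]] or [Q1 [Q2 v]]]
  [Q0 [Q0 [Q0 [Q1 [Q1 [Q2 v]] and [Q2 v]]] or [Q1 [Q2 v]]] or [Q1 [Q2 v]]]

4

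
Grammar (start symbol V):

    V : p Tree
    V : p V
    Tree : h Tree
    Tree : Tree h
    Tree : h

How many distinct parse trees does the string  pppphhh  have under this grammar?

Parse trees for pppphhh:
  [V p [V p [V p [V p [Tree h [Tree h [Tree h]]]]]]]
  [V p [V p [V p [V p [Tree h [Tree [Tree h] h]]]]]]
  [V p [V p [V p [V p [Tree [Tree h [Tree h]] h]]]]]
  [V p [V p [V p [V p [Tree [Tree [Tree h] h] h]]]]]

4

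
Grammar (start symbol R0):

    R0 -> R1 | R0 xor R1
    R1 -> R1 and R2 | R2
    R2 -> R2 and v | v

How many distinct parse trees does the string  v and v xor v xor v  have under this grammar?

Parse trees for v and v xor v xor v:
  [R0 [R0 [R0 [R1 [R1 [R2 v]] and [R2 v]]] xor [R1 [R2 v]]] xor [R1 [R2 v]]]
  [R0 [R0 [R0 [R1 [R2 [R2 v] and v]]] xor [R1 [R2 v]]] xor [R1 [R2 v]]]

2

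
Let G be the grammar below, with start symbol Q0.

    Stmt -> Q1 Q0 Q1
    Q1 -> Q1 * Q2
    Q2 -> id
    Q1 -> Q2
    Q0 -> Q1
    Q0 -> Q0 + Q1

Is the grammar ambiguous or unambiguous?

Unambiguous

Only Q0, Q1, Q2 are reachable from Q0; ignoring the rest: Q0 → Q0 + Q1 | Q1  ;  Q1 → Q1 * Q2 | Q2  — a left-associative chain with Q2 at the bottom. Each string factors uniquely by precedence.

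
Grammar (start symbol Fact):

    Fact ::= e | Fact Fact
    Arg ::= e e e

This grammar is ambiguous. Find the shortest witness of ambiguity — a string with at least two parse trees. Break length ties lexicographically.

e e e

length 1: no string has ≥2 trees
length 2: no string has ≥2 trees
length 3: e e e has 2 parse trees

Two derivations of e e e:
  Fact ⇒ Fact Fact ⇒ e Fact ⇒ e Fact Fact ⇒ e e Fact ⇒ e e e
  Fact ⇒ Fact Fact ⇒ Fact Fact Fact ⇒ e Fact Fact ⇒ e e Fact ⇒ e e e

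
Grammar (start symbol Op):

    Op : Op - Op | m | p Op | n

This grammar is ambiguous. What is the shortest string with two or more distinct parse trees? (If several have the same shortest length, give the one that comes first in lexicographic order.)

length 1: no string has ≥2 trees
length 2: no string has ≥2 trees
length 3: no string has ≥2 trees
length 4: p m - m has 2 parse trees

Two derivations of p m - m:
  Op ⇒ Op - Op ⇒ p Op - Op ⇒ p m - Op ⇒ p m - m
  Op ⇒ p Op ⇒ p Op - Op ⇒ p m - Op ⇒ p m - m

p m - m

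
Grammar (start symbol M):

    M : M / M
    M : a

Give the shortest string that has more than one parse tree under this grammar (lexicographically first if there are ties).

a / a / a

length 1: no string has ≥2 trees
length 3: no string has ≥2 trees
length 5: a / a / a has 2 parse trees

Two derivations of a / a / a:
  M ⇒ M / M ⇒ M / M / M ⇒ a / M / M ⇒ a / a / M ⇒ a / a / a
  M ⇒ M / M ⇒ a / M ⇒ a / M / M ⇒ a / a / M ⇒ a / a / a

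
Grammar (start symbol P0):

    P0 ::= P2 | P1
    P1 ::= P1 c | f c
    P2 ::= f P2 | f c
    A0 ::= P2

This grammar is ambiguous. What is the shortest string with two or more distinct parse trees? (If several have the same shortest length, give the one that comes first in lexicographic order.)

f c

length 2: f c has 2 parse trees

Two derivations of f c:
  P0 ⇒ P2 ⇒ f c
  P0 ⇒ P1 ⇒ f c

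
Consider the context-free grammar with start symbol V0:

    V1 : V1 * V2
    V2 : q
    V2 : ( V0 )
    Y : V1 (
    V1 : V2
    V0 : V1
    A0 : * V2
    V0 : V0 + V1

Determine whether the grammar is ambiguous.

Unambiguous

Only V0, V1, V2 are reachable from V0; ignoring the rest: The grammar is stratified — V0 handles '+' (left-recursive), V1 handles '*', V2 atoms. Each operator has a fixed associativity and precedence level, so every string has one parse.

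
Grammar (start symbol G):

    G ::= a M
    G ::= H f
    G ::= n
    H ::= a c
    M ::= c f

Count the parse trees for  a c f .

Parse trees for a c f:
  [G a [M c f]]
  [G [H a c] f]

2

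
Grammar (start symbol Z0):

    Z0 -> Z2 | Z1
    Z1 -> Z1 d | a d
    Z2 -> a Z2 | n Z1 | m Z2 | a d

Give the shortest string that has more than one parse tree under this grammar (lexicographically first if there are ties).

length 2: a d has 2 parse trees

Two derivations of a d:
  Z0 ⇒ Z2 ⇒ a d
  Z0 ⇒ Z1 ⇒ a d

a d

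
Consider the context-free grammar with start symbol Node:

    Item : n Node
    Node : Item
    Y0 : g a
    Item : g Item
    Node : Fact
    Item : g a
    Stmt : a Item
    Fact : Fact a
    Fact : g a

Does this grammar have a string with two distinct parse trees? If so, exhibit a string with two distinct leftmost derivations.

Witness: g a

Derivation 1: Node ⇒ Item ⇒ g a
Derivation 2: Node ⇒ Fact ⇒ g a

Two distinct leftmost derivations for the same string.

Ambiguous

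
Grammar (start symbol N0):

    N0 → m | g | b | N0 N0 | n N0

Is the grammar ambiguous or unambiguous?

Witness: b b b

Derivation 1: N0 ⇒ N0 N0 ⇒ b N0 ⇒ b N0 N0 ⇒ b b N0 ⇒ b b b
Derivation 2: N0 ⇒ N0 N0 ⇒ N0 N0 N0 ⇒ b N0 N0 ⇒ b b N0 ⇒ b b b

Two distinct leftmost derivations for the same string.

Ambiguous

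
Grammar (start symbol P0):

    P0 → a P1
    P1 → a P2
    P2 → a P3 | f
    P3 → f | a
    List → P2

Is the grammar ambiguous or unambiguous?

Unambiguous

Only P0, P1, P2, P3 are reachable from P0; ignoring the rest: Each reachable nonterminal has at most one production per leading terminal, and all productions are right-linear; the derivation is determined token-by-token.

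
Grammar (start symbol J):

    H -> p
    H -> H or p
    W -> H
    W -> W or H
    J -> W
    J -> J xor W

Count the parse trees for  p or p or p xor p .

4

Parse trees for p or p or p xor p:
  [J [J [W [H [H [H p] or p] or p]]] xor [W [H p]]]
  [J [J [W [W [H p]] or [H [H p] or p]]] xor [W [H p]]]
  [J [J [W [W [H [H p] or p]] or [H p]]] xor [W [H p]]]
  [J [J [W [W [W [H p]] or [H p]] or [H p]]] xor [W [H p]]]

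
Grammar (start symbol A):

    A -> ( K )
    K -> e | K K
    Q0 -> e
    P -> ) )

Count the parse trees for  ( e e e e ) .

5

Parse trees for ( e e e e ):
  [A ( [K [K e] [K [K e] [K [K e] [K e]]]] )]
  [A ( [K [K e] [K [K [K e] [K e]] [K e]]] )]
  [A ( [K [K [K e] [K e]] [K [K e] [K e]]] )]
  [A ( [K [K [K e] [K [K e] [K e]]] [K e]] )]
  [A ( [K [K [K [K e] [K e]] [K e]] [K e]] )]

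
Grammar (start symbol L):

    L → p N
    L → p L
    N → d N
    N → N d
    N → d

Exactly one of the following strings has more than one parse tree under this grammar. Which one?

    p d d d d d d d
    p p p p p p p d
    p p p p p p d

p d d d d d d d

p d d d d d d d: 64 trees
p p p p p p p d: 1 tree
p p p p p p d: 1 tree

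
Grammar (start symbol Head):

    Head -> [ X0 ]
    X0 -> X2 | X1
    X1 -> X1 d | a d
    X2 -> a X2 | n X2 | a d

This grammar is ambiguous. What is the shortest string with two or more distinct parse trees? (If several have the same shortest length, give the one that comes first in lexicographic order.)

length 4: [ a d ] has 2 parse trees

Two derivations of [ a d ]:
  Head ⇒ [ X0 ] ⇒ [ X2 ] ⇒ [ a d ]
  Head ⇒ [ X0 ] ⇒ [ X1 ] ⇒ [ a d ]

[ a d ]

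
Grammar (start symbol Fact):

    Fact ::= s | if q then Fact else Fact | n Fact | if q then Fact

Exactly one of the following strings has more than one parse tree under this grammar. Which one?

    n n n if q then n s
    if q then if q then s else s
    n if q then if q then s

n n n if q then n s: 1 tree
if q then if q then s else s: 2 trees
n if q then if q then s: 1 tree

if q then if q then s else s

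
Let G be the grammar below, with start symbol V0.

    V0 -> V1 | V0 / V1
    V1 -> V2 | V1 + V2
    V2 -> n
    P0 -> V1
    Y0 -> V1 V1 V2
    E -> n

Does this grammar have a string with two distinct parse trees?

Unambiguous

(P0, Y0, E are unreachable from V0, so their rules don't affect L(V0).) V0 → V0 / V1 | V1  ;  V1 → V1 + V2 | V2  — a left-associative chain with V2 at the bottom. Each string factors uniquely by precedence.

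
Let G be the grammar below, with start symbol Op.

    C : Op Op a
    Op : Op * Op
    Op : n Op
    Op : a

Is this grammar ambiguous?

Ambiguous

Witness: n a * a

Derivation 1: Op ⇒ Op * Op ⇒ n Op * Op ⇒ n a * Op ⇒ n a * a
Derivation 2: Op ⇒ n Op ⇒ n Op * Op ⇒ n a * Op ⇒ n a * a

Two distinct leftmost derivations for the same string.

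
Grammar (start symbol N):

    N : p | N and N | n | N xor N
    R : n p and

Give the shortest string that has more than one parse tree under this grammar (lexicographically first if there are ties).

length 1: no string has ≥2 trees
length 3: no string has ≥2 trees
length 5: n and n and n has 2 parse trees

Two derivations of n and n and n:
  N ⇒ N and N ⇒ N and N and N ⇒ n and N and N ⇒ n and n and N ⇒ n and n and n
  N ⇒ N and N ⇒ n and N ⇒ n and N and N ⇒ n and n and N ⇒ n and n and n

n and n and n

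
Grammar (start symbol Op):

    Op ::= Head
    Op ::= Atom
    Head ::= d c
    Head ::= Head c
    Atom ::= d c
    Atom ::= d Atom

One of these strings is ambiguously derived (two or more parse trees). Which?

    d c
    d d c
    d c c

d c: 2 trees
d d c: 1 tree
d c c: 1 tree

d c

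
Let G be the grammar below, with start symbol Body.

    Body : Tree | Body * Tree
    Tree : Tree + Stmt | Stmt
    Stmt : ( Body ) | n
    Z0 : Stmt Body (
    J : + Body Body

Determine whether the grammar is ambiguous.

Unambiguous

Only Body, Tree, Stmt are reachable from Body; ignoring the rest: Body → Body * Tree | Tree  ;  Tree → Tree + Stmt | Stmt  — a left-associative chain with Stmt at the bottom. Each string factors uniquely by precedence.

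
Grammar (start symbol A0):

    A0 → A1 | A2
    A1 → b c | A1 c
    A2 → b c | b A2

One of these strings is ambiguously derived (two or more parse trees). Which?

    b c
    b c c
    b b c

b c

b c: 2 trees
b c c: 1 tree
b b c: 1 tree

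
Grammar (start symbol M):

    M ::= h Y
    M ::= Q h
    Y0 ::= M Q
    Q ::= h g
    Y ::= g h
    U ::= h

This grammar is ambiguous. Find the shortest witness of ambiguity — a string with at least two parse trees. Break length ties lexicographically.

length 3: h g h has 2 parse trees

Two derivations of h g h:
  M ⇒ h Y ⇒ h g h
  M ⇒ Q h ⇒ h g h

h g h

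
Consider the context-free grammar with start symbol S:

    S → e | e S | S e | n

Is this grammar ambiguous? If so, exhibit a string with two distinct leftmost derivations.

Ambiguous

Witness: e e

Derivation 1: S ⇒ e S ⇒ e e
Derivation 2: S ⇒ S e ⇒ e e

Two distinct leftmost derivations for the same string.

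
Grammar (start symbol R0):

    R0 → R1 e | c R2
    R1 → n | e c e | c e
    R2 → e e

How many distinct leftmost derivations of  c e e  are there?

2

Parse trees for c e e:
  [R0 [R1 c e] e]
  [R0 c [R2 e e]]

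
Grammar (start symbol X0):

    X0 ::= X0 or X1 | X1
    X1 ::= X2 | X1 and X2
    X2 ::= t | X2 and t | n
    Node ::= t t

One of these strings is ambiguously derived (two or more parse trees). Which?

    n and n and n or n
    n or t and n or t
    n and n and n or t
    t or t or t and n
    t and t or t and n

n and n and n or n: 1 tree
n or t and n or t: 1 tree
n and n and n or t: 1 tree
t or t or t and n: 1 tree
t and t or t and n: 2 trees

t and t or t and n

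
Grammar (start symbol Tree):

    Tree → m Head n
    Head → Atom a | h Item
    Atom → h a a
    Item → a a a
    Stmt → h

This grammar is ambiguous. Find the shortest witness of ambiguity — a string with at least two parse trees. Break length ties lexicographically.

m h a a a n

length 6: m h a a a n has 2 parse trees

Two derivations of m h a a a n:
  Tree ⇒ m Head n ⇒ m Atom a n ⇒ m h a a a n
  Tree ⇒ m Head n ⇒ m h Item n ⇒ m h a a a n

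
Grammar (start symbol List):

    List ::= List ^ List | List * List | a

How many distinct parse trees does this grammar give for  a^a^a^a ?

5

Parse trees for a^a^a^a:
  [List [List a] ^ [List [List a] ^ [List [List a] ^ [List a]]]]
  [List [List a] ^ [List [List [List a] ^ [List a]] ^ [List a]]]
  [List [List [List a] ^ [List a]] ^ [List [List a] ^ [List a]]]
  [List [List [List a] ^ [List [List a] ^ [List a]]] ^ [List a]]
  [List [List [List [List a] ^ [List a]] ^ [List a]] ^ [List a]]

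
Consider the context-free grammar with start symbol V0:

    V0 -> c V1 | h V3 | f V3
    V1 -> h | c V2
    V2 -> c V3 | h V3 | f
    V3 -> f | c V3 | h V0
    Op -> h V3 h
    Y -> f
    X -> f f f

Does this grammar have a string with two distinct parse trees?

Unambiguous

Only V0, V1, V2, V3 are reachable from V0; ignoring the rest: Each reachable nonterminal has at most one production per leading terminal, and all productions are right-linear; the derivation is determined token-by-token.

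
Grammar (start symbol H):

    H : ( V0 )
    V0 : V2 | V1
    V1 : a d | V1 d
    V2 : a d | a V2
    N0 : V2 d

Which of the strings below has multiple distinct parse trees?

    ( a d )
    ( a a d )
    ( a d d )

( a d ): 2 trees
( a a d ): 1 tree
( a d d ): 1 tree

( a d )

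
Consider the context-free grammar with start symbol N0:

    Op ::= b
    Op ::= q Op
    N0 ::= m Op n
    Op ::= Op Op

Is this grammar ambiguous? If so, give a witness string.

Ambiguous

Witness: m b b b n

Derivation 1: N0 ⇒ m Op n ⇒ m Op Op n ⇒ m b Op n ⇒ m b Op Op n ⇒ m b b Op n ⇒ m b b b n
Derivation 2: N0 ⇒ m Op n ⇒ m Op Op n ⇒ m Op Op Op n ⇒ m b Op Op n ⇒ m b b Op n ⇒ m b b b n

Two distinct leftmost derivations for the same string.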